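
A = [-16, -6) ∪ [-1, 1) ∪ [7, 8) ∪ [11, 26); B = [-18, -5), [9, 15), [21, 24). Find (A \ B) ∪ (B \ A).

A \ B = [-1, 1), [7, 8), [15, 21), [24, 26).
B \ A = [-18, -16), [-6, -5), [9, 11).
Union of the two gives the symmetric difference.

[-18, -16) ∪ [-6, -5) ∪ [-1, 1) ∪ [7, 8) ∪ [9, 11) ∪ [15, 21) ∪ [24, 26)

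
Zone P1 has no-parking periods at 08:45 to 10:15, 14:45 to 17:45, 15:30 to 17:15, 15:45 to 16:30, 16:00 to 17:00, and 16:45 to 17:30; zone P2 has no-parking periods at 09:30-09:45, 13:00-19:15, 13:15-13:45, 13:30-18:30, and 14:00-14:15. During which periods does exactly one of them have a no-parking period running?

08:45–09:30, 09:45–10:15, 13:00–14:45, 17:45–19:15

First set merges to 08:45–10:15, 14:45–17:45.
Second set merges to 09:30–09:45, 13:00–19:15.
A \ B = 08:45–09:30, 09:45–10:15.
B \ A = 13:00–14:45, 17:45–19:15.
Union of the two gives the symmetric difference.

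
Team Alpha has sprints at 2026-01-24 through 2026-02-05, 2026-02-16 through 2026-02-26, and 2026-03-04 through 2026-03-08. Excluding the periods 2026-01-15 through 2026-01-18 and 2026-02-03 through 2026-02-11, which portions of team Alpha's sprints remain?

2026-01-24 through 2026-02-05 \ B = 2026-01-24 through 2026-02-02.
2026-02-16 through 2026-02-26: nothing removed.
2026-03-04 through 2026-03-08: nothing removed.

2026-01-24 through 2026-02-02, 2026-02-16 through 2026-02-26, 2026-03-04 through 2026-03-08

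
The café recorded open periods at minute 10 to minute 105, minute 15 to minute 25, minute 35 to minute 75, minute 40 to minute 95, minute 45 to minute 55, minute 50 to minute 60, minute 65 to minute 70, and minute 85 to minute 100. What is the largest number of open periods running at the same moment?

5

At minute 50, 5 of the intervals are simultaneously active.
No point has more.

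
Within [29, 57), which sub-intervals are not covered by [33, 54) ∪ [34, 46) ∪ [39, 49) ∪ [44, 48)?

The merged coverage is [33, 54).
Uncovered inside [29, 57): [29, 33), [54, 57).

[29, 33) ∪ [54, 57)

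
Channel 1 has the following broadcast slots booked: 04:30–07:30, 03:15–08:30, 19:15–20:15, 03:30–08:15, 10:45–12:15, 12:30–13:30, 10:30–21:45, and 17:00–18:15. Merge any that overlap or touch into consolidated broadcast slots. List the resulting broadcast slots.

Sort by start: 03:15–08:30, 03:30–08:15, 04:30–07:30, 10:30–21:45, 10:45–12:15, 12:30–13:30, 17:00–18:15, 19:15–20:15.
03:30–08:15 overlaps/touches 03:15–08:30 → extend to 03:15–08:30.
04:30–07:30 overlaps/touches 03:15–08:30 → extend to 03:15–08:30.
10:30–21:45 is disjoint → start new block.
10:45–12:15 overlaps/touches 10:30–21:45 → extend to 10:30–21:45.
12:30–13:30 overlaps/touches 10:30–21:45 → extend to 10:30–21:45.
17:00–18:15 overlaps/touches 10:30–21:45 → extend to 10:30–21:45.
19:15–20:15 overlaps/touches 10:30–21:45 → extend to 10:30–21:45.

03:15–08:30, 10:30–21:45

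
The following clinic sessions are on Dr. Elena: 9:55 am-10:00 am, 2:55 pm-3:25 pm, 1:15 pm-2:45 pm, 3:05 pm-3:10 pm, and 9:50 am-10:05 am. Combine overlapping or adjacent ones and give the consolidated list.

Sort by start: 9:50 am–10:05 am, 9:55 am–10:00 am, 1:15 pm–2:45 pm, 2:55 pm–3:25 pm, 3:05 pm–3:10 pm.
9:55 am–10:00 am overlaps/touches 9:50 am–10:05 am → extend to 9:50 am–10:05 am.
1:15 pm–2:45 pm is disjoint → start new block.
2:55 pm–3:25 pm is disjoint → start new block.
3:05 pm–3:10 pm overlaps/touches 2:55 pm–3:25 pm → extend to 2:55 pm–3:25 pm.

9:50 am–10:05 am, 1:15 pm–2:45 pm, 2:55 pm–3:25 pm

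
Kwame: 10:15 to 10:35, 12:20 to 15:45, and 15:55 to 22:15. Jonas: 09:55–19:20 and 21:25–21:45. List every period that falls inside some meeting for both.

10:15–10:35 ∩ B → 10:15–10:35.
12:20–15:45 ∩ B → 12:20–15:45.
15:55–22:15 ∩ B → 15:55–19:20, 21:25–21:45.

10:15–10:35, 12:20–15:45, 15:55–19:20, 21:25–21:45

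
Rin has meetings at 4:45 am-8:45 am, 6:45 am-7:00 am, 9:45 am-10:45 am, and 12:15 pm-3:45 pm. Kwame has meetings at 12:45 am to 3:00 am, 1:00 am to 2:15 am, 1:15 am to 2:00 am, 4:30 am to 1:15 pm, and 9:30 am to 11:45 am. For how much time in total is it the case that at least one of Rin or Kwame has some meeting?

13 h 30 min

A, merged: 4:45 am-8:45 am, 9:45 am-10:45 am, 12:15 pm-3:45 pm.
B, merged: 12:45 am-3:00 am, 4:30 am-1:15 pm.
A ∪ B = 12:45 am-3:00 am, 4:30 am-3:45 pm.
Total: 2 h 15 min + 11 h 15 min = 13 h 30 min.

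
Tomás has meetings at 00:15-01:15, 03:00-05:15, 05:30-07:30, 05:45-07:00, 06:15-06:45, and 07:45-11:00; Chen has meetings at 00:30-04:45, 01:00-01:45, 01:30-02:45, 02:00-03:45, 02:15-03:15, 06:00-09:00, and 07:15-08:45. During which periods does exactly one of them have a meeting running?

First set merges to 00:15-01:15, 03:00-05:15, 05:30-07:30, 07:45-11:00.
Second set merges to 00:30-04:45, 06:00-09:00.
Only in the first: 00:15-00:30, 04:45-05:15, 05:30-06:00, 09:00-11:00.
Only in the second: 01:15-03:00, 07:30-07:45.
Together these are the periods covered by exactly one.

00:15-00:30, 01:15-03:00, 04:45-05:15, 05:30-06:00, 07:30-07:45, 09:00-11:00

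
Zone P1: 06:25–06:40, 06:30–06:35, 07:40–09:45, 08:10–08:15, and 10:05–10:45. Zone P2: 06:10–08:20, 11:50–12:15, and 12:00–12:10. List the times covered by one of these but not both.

A, merged: 06:25-06:40, 07:40-09:45, 10:05-10:45.
B, merged: 06:10-08:20, 11:50-12:15.
A but not B: 08:20-09:45, 10:05-10:45.
B but not A: 06:10-06:25, 06:40-07:40, 11:50-12:15.
Combining gives A △ B.

06:10-06:25, 06:40-07:40, 08:20-09:45, 10:05-10:45, 11:50-12:15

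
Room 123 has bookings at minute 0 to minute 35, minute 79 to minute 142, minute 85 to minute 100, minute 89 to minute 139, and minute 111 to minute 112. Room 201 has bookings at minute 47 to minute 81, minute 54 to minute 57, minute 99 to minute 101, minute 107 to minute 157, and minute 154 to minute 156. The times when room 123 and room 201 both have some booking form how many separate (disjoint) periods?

First set merges to minute 0 to minute 35, minute 79 to minute 142.
Second set merges to minute 47 to minute 81, minute 99 to minute 101, minute 107 to minute 157.
A ∩ B = minute 79 to minute 81, minute 99 to minute 101, minute 107 to minute 142.
That is 3 disjoint pieces.

3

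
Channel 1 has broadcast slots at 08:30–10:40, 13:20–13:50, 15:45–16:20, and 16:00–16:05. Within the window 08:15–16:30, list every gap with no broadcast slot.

08:15–08:30, 10:40–13:20, 13:50–15:45, 16:20–16:30

Covered (merged): 08:30–10:40, 13:20–13:50, 15:45–16:20.
Uncovered inside 08:15–16:30: 08:15–08:30, 10:40–13:20, 13:50–15:45, 16:20–16:30.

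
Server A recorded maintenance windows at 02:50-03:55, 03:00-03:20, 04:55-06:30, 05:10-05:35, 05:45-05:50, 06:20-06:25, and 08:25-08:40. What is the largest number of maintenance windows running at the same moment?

At 03:00, 2 of the intervals are simultaneously active.
No point has more.

2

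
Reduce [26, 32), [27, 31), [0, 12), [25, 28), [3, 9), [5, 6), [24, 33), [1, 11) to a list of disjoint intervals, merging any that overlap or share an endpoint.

Sort by start: [0, 12), [1, 11), [3, 9), [5, 6), [24, 33), [25, 28), [26, 32), [27, 31).
[1, 11) overlaps/touches [0, 12) → extend to [0, 12).
[3, 9) overlaps/touches [0, 12) → extend to [0, 12).
[5, 6) overlaps/touches [0, 12) → extend to [0, 12).
[24, 33) is disjoint → start new block.
[25, 28) overlaps/touches [24, 33) → extend to [24, 33).
[26, 32) overlaps/touches [24, 33) → extend to [24, 33).
[27, 31) overlaps/touches [24, 33) → extend to [24, 33).

[0, 12) ∪ [24, 33)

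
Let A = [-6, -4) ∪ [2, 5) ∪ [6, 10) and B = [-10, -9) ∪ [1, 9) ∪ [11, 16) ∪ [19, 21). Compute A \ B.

[-6, -4): nothing removed.
[2, 5): entirely removed.
[6, 10) \ B = [9, 10).

[-6, -4) ∪ [9, 10)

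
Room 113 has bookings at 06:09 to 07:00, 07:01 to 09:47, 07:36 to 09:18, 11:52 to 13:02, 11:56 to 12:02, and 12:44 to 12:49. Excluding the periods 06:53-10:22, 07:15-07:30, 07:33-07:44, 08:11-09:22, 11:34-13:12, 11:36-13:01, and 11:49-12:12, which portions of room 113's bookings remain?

06:09–06:53

A, merged: 06:09–07:00, 07:01–09:47, 11:52–13:02.
B, merged: 06:53–10:22, 11:34–13:12.
06:09–07:00 with B removed leaves 06:09–06:53.
07:01–09:47 lies entirely inside B → drops out.
11:52–13:02 lies entirely inside B → drops out.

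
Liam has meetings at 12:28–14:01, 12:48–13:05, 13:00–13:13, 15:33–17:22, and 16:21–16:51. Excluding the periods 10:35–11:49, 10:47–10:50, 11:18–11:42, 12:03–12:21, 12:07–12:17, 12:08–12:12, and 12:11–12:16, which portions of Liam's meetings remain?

First set merges to 12:28-14:01, 15:33-17:22.
Second set merges to 10:35-11:49, 12:03-12:21.
12:28-14:01 is untouched.
15:33-17:22 is untouched.

12:28-14:01, 15:33-17:22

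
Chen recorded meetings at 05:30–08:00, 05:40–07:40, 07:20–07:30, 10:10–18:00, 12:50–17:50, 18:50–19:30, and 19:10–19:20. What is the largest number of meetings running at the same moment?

At 07:20, 3 of the intervals are simultaneously active.
No point has more.

3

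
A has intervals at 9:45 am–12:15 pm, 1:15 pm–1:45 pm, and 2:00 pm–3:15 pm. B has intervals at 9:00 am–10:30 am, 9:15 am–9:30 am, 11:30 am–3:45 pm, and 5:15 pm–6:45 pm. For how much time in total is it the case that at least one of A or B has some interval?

8 h 15 min

B, merged: 9:00 am–10:30 am, 11:30 am–3:45 pm, 5:15 pm–6:45 pm.
A ∪ B = 9:00 am–3:45 pm, 5:15 pm–6:45 pm.
Total: 6 h 45 min + 1 h 30 min = 8 h 15 min.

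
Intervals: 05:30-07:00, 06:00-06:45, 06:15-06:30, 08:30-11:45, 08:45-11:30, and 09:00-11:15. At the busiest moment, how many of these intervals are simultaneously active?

3

Walk the sorted start/end points keeping a running depth.
The depth first hits 3 at 06:15.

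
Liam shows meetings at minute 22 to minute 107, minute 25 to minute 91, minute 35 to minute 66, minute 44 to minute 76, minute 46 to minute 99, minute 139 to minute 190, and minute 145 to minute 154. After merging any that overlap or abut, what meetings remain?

minute 25 to minute 91 overlaps/touches minute 22 to minute 107 → extend to minute 22 to minute 107.
minute 35 to minute 66 overlaps/touches minute 22 to minute 107 → extend to minute 22 to minute 107.
minute 44 to minute 76 overlaps/touches minute 22 to minute 107 → extend to minute 22 to minute 107.
minute 46 to minute 99 overlaps/touches minute 22 to minute 107 → extend to minute 22 to minute 107.
minute 139 to minute 190 is disjoint → start new block.
minute 145 to minute 154 overlaps/touches minute 139 to minute 190 → extend to minute 139 to minute 190.

minute 22 to minute 107, minute 139 to minute 190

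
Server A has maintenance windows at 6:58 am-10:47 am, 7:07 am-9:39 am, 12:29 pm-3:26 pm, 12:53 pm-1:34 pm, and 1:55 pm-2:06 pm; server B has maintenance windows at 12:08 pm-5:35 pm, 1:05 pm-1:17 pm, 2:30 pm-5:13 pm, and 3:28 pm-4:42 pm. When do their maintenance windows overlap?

12:29 pm-3:26 pm

First set merges to 6:58 am-10:47 am, 12:29 pm-3:26 pm.
Second set merges to 12:08 pm-5:35 pm.
6:58 am-10:47 am falls entirely outside B.
12:29 pm-3:26 pm overlaps B on 12:29 pm-3:26 pm.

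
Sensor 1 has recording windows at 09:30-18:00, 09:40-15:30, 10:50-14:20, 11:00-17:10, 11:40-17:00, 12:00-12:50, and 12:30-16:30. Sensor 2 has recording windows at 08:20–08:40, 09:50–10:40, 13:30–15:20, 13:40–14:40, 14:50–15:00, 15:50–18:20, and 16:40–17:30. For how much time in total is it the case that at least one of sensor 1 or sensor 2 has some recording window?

A, merged: 09:30–18:00.
B, merged: 08:20–08:40, 09:50–10:40, 13:30–15:20, 15:50–18:20.
A ∪ B = 08:20–08:40, 09:30–18:20.
Total: 20 min + 8 h 50 min = 9 h 10 min.

9 h 10 min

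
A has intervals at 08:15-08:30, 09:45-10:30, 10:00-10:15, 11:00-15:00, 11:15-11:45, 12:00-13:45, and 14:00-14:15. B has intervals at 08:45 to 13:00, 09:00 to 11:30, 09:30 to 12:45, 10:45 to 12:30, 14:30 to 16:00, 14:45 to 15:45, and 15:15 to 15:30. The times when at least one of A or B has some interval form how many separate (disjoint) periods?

2

A, merged: 08:15-08:30, 09:45-10:30, 11:00-15:00.
B, merged: 08:45-13:00, 14:30-16:00.
A ∪ B = 08:15-08:30, 08:45-16:00.
That is 2 disjoint pieces.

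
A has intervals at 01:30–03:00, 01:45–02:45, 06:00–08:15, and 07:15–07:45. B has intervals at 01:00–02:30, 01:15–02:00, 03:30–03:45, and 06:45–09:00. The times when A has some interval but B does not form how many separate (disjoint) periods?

First set merges to 01:30–03:00, 06:00–08:15.
Second set merges to 01:00–02:30, 03:30–03:45, 06:45–09:00.
A \ B = 02:30–03:00, 06:00–06:45.
That is 2 disjoint pieces.

2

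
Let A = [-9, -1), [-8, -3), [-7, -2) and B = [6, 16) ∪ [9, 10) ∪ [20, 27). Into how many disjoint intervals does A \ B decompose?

1

A, merged: [-9, -1).
B, merged: [6, 16), [20, 27).
A \ B = [-9, -1).
That is 1 disjoint piece.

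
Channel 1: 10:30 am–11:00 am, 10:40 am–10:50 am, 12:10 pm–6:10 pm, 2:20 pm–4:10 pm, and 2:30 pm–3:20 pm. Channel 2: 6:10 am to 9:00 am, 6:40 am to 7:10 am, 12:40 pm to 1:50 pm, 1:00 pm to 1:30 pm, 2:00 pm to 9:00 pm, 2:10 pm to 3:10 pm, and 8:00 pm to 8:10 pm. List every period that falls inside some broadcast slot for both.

A, merged: 10:30 am–11:00 am, 12:10 pm–6:10 pm.
B, merged: 6:10 am–9:00 am, 12:40 pm–1:50 pm, 2:00 pm–9:00 pm.
10:30 am–11:00 am falls entirely outside B.
12:10 pm–6:10 pm overlaps B on 12:40 pm–1:50 pm, 2:00 pm–6:10 pm.

12:40 pm–1:50 pm, 2:00 pm–6:10 pm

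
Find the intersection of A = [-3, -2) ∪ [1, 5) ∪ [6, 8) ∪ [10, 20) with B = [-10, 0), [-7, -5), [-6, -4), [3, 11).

[-3, -2) ∪ [3, 5) ∪ [6, 8) ∪ [10, 11)

B, merged: [-10, 0), [3, 11).
[-3, -2) overlaps B on [-3, -2).
[1, 5) overlaps B on [3, 5).
[6, 8) overlaps B on [6, 8).
[10, 20) overlaps B on [10, 11).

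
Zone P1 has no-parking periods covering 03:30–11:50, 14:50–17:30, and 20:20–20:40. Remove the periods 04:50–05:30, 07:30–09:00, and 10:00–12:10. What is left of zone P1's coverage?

03:30-11:50 with B removed leaves 03:30-04:50, 05:30-07:30, 09:00-10:00.
14:50-17:30 is untouched.
20:20-20:40 is untouched.

03:30-04:50, 05:30-07:30, 09:00-10:00, 14:50-17:30, 20:20-20:40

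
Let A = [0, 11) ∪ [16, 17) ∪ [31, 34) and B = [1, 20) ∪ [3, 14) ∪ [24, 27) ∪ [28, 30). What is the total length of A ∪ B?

Merge the second list: [1, 20), [24, 27), [28, 30).
A ∪ B = [0, 20), [24, 27), [28, 30), [31, 34).
Total: 20 + 3 + 2 + 3 = 28.

28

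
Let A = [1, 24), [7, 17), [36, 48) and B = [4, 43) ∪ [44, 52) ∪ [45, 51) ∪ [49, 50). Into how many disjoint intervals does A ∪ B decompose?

1

Merge the first list: [1, 24), [36, 48).
Merge the second list: [4, 43), [44, 52).
A ∪ B = [1, 52).
That is 1 disjoint piece.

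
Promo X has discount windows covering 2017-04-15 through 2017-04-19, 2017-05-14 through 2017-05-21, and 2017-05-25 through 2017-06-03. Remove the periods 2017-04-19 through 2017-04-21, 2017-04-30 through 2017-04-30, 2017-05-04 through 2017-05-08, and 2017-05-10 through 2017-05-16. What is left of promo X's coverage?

2017-04-15 through 2017-04-18, 2017-05-17 through 2017-05-21, 2017-05-25 through 2017-06-03

2017-04-15 through 2017-04-19 \ B = 2017-04-15 through 2017-04-18.
2017-05-14 through 2017-05-21 \ B = 2017-05-17 through 2017-05-21.
2017-05-25 through 2017-06-03: nothing removed.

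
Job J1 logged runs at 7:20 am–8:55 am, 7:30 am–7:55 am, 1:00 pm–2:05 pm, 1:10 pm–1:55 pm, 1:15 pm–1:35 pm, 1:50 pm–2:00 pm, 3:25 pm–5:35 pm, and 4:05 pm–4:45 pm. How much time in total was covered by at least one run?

Merged: 7:20 am-8:55 am, 1:00 pm-2:05 pm, 3:25 pm-5:35 pm.
Lengths: 1 h 35 min + 1 h 5 min + 2 h 10 min = 4 h 50 min.

4 h 50 min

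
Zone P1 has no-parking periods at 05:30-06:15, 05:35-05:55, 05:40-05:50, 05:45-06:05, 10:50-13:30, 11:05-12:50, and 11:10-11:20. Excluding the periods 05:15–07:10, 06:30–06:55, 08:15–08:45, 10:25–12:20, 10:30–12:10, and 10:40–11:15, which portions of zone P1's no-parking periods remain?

12:20-13:30

First set merges to 05:30-06:15, 10:50-13:30.
Second set merges to 05:15-07:10, 08:15-08:45, 10:25-12:20.
05:30-06:15: entirely removed.
10:50-13:30 \ B = 12:20-13:30.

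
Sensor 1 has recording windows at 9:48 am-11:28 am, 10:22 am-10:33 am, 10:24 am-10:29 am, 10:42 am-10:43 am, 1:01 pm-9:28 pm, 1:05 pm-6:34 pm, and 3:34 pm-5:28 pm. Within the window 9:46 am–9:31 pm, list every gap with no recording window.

9:46 am–9:48 am, 11:28 am–1:01 pm, 9:28 pm–9:31 pm

Covered (merged): 9:48 am–11:28 am, 1:01 pm–9:28 pm.
Uncovered inside 9:46 am–9:31 pm: 9:46 am–9:48 am, 11:28 am–1:01 pm, 9:28 pm–9:31 pm.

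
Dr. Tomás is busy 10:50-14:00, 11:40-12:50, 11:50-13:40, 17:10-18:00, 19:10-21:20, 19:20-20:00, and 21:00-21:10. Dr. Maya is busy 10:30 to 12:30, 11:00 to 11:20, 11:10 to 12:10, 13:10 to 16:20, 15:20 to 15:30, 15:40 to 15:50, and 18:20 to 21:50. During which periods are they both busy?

10:50-12:30, 13:10-14:00, 19:10-21:20

Merge the first list: 10:50-14:00, 17:10-18:00, 19:10-21:20.
Merge the second list: 10:30-12:30, 13:10-16:20, 18:20-21:50.
10:50-14:00 overlaps B on 10:50-12:30, 13:10-14:00.
17:10-18:00 falls entirely outside B.
19:10-21:20 overlaps B on 19:10-21:20.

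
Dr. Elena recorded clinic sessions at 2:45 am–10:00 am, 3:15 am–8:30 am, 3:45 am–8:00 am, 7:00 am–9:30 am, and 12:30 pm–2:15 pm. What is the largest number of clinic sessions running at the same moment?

Sweep endpoints in order; track running count of active intervals.
Peak of 4 reached at 7:00 am.

4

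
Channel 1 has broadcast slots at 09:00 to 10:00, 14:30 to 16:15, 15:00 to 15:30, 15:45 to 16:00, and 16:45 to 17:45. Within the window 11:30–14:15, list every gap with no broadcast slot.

11:30–14:15

After merging, the occupied span is 09:00–10:00, 14:30–16:15, 16:45–17:45.
Complement within 11:30–14:15: 11:30–14:15.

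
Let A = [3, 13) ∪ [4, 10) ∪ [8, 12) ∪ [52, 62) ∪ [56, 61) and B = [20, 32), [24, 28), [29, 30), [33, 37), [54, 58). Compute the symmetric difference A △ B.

Merge the first list: [3, 13), [52, 62).
Merge the second list: [20, 32), [33, 37), [54, 58).
Only in the first: [3, 13), [52, 54), [58, 62).
Only in the second: [20, 32), [33, 37).
Together these are the periods covered by exactly one.

[3, 13) ∪ [20, 32) ∪ [33, 37) ∪ [52, 54) ∪ [58, 62)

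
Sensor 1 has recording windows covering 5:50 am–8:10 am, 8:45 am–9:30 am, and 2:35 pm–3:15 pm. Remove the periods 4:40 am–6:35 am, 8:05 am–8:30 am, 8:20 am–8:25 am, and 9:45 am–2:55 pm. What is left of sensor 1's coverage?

6:35 am–8:05 am, 8:45 am–9:30 am, 2:55 pm–3:15 pm

Second set merges to 4:40 am–6:35 am, 8:05 am–8:30 am, 9:45 am–2:55 pm.
5:50 am–8:10 am with B removed leaves 6:35 am–8:05 am.
8:45 am–9:30 am is untouched.
2:35 pm–3:15 pm with B removed leaves 2:55 pm–3:15 pm.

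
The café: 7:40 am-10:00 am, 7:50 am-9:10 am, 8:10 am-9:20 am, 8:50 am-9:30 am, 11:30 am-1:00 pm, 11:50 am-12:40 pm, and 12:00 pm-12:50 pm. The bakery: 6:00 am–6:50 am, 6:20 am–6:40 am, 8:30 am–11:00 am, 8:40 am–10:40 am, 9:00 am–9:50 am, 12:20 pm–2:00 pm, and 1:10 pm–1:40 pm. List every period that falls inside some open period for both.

8:30 am–10:00 am, 12:20 pm–1:00 pm

A, merged: 7:40 am–10:00 am, 11:30 am–1:00 pm.
B, merged: 6:00 am–6:50 am, 8:30 am–11:00 am, 12:20 pm–2:00 pm.
7:40 am–10:00 am overlaps B on 8:30 am–10:00 am.
11:30 am–1:00 pm overlaps B on 12:20 pm–1:00 pm.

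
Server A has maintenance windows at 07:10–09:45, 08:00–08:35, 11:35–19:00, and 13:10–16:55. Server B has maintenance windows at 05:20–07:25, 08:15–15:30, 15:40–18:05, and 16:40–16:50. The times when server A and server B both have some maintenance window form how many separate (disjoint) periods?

A, merged: 07:10-09:45, 11:35-19:00.
B, merged: 05:20-07:25, 08:15-15:30, 15:40-18:05.
A ∩ B = 07:10-07:25, 08:15-09:45, 11:35-15:30, 15:40-18:05.
That is 4 disjoint pieces.

4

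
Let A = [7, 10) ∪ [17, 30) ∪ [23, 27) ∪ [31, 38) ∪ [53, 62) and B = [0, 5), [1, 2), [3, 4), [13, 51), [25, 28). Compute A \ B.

First set merges to [7, 10), [17, 30), [31, 38), [53, 62).
Second set merges to [0, 5), [13, 51).
[7, 10): no B overlap → unchanged.
[17, 30): fully covered by B → removed.
[31, 38): fully covered by B → removed.
[53, 62): no B overlap → unchanged.

[7, 10) ∪ [53, 62)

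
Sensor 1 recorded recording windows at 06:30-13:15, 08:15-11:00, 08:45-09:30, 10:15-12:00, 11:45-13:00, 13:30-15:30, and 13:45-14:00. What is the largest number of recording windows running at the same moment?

Walk the sorted start/end points keeping a running depth.
The depth first hits 3 at 08:45.

3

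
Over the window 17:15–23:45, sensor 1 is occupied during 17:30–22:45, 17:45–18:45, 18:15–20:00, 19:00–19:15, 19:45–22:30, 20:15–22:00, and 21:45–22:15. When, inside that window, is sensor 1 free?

After merging, the occupied span is 17:30-22:45.
Complement within 17:15-23:45: 17:15-17:30, 22:45-23:45.

17:15-17:30, 22:45-23:45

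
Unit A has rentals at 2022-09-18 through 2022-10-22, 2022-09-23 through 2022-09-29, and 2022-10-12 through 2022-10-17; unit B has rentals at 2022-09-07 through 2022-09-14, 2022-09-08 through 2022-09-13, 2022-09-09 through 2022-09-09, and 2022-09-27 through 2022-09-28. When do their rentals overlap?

Merge the first list: 2022-09-18 through 2022-10-22.
Merge the second list: 2022-09-07 through 2022-09-14, 2022-09-27 through 2022-09-28.
2022-09-18 through 2022-10-22 meets the second set on 2022-09-27 through 2022-09-28.

2022-09-27 through 2022-09-28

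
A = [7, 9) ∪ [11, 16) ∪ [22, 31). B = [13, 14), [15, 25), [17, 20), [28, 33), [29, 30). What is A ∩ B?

Merge the second list: [13, 14), [15, 25), [28, 33).
[7, 9) falls entirely outside B.
[11, 16) overlaps B on [13, 14), [15, 16).
[22, 31) overlaps B on [22, 25), [28, 31).

[13, 14) ∪ [15, 16) ∪ [22, 25) ∪ [28, 31)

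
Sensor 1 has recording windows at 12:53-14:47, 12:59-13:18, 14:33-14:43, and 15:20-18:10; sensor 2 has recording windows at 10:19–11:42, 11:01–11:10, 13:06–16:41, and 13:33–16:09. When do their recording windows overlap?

13:06-14:47, 15:20-16:41

Merge the first list: 12:53-14:47, 15:20-18:10.
Merge the second list: 10:19-11:42, 13:06-16:41.
12:53-14:47 meets the second set on 13:06-14:47.
15:20-18:10 meets the second set on 15:20-16:41.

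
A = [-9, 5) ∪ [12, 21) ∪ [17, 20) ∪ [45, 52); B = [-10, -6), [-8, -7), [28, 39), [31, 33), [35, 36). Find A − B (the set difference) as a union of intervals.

[-6, 5) ∪ [12, 21) ∪ [45, 52)

A, merged: [-9, 5), [12, 21), [45, 52).
B, merged: [-10, -6), [28, 39).
[-9, 5) \ B = [-6, 5).
[12, 21): nothing removed.
[45, 52): nothing removed.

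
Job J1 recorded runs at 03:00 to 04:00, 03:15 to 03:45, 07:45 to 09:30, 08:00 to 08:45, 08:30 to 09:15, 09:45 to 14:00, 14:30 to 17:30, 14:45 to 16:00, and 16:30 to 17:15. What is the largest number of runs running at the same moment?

Sweep endpoints in order; track running count of active intervals.
Peak of 3 reached at 08:30.

3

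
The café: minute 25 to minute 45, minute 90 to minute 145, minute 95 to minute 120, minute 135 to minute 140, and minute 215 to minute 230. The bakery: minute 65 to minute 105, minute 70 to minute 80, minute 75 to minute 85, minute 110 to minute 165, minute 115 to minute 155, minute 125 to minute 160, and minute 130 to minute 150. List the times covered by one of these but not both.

minute 25 to minute 45, minute 65 to minute 90, minute 105 to minute 110, minute 145 to minute 165, minute 215 to minute 230

Merge the first list: minute 25 to minute 45, minute 90 to minute 145, minute 215 to minute 230.
Merge the second list: minute 65 to minute 105, minute 110 to minute 165.
A \ B = minute 25 to minute 45, minute 105 to minute 110, minute 215 to minute 230.
B \ A = minute 65 to minute 90, minute 145 to minute 165.
Union of the two gives the symmetric difference.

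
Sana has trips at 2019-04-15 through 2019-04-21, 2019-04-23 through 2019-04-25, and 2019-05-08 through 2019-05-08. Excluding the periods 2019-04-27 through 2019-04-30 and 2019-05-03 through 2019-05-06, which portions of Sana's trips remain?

2019-04-15 through 2019-04-21 is untouched.
2019-04-23 through 2019-04-25 is untouched.
2019-05-08 through 2019-05-08 is untouched.

2019-04-15 through 2019-04-21, 2019-04-23 through 2019-04-25, 2019-05-08 through 2019-05-08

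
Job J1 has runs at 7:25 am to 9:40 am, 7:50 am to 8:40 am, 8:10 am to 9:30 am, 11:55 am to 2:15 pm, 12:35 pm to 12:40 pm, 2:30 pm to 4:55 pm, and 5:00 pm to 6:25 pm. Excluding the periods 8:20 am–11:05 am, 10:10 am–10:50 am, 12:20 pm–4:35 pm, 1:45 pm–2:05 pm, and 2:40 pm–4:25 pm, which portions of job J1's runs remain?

7:25 am-8:20 am, 11:55 am-12:20 pm, 4:35 pm-4:55 pm, 5:00 pm-6:25 pm

First set merges to 7:25 am-9:40 am, 11:55 am-2:15 pm, 2:30 pm-4:55 pm, 5:00 pm-6:25 pm.
Second set merges to 8:20 am-11:05 am, 12:20 pm-4:35 pm.
7:25 am-9:40 am with B removed leaves 7:25 am-8:20 am.
11:55 am-2:15 pm with B removed leaves 11:55 am-12:20 pm.
2:30 pm-4:55 pm with B removed leaves 4:35 pm-4:55 pm.
5:00 pm-6:25 pm is untouched.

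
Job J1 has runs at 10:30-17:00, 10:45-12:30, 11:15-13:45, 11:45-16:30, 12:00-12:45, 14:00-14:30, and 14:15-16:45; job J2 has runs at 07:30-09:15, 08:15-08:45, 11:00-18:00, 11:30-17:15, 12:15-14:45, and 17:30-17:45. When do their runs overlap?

Merge the first list: 10:30–17:00.
Merge the second list: 07:30–09:15, 11:00–18:00.
10:30–17:00 overlaps B on 11:00–17:00.

11:00–17:00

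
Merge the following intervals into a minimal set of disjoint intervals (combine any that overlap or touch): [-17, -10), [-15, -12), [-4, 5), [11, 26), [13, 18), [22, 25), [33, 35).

[-17, -10) ∪ [-4, 5) ∪ [11, 26) ∪ [33, 35)

[-15, -12) overlaps/touches [-17, -10) → extend to [-17, -10).
[-4, 5) is disjoint → start new block.
[11, 26) is disjoint → start new block.
[13, 18) overlaps/touches [11, 26) → extend to [11, 26).
[22, 25) overlaps/touches [11, 26) → extend to [11, 26).
[33, 35) is disjoint → start new block.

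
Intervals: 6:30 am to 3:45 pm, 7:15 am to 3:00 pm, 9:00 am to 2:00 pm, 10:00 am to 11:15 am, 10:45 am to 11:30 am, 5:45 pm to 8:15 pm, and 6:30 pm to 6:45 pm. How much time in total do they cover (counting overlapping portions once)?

Merged: 6:30 am–3:45 pm, 5:45 pm–8:15 pm.
Lengths: 9 h 15 min + 2 h 30 min = 11 h 45 min.

11 h 45 min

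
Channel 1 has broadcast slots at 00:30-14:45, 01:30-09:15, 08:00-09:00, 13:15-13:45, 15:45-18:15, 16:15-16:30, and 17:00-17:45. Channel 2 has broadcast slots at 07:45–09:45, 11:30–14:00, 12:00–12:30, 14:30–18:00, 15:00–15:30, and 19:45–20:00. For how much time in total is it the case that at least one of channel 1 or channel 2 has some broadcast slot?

Merge the first list: 00:30–14:45, 15:45–18:15.
Merge the second list: 07:45–09:45, 11:30–14:00, 14:30–18:00, 19:45–20:00.
A ∪ B = 00:30–18:15, 19:45–20:00.
Total: 17 h 45 min + 15 min = 18 h.

18 h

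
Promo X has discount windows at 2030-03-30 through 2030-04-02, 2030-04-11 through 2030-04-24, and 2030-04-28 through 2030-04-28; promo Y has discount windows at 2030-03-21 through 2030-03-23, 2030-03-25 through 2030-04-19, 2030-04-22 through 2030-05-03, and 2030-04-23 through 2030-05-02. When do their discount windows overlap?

2030-03-30 through 2030-04-02, 2030-04-11 through 2030-04-19, 2030-04-22 through 2030-04-24, 2030-04-28 through 2030-04-28

Merge the second list: 2030-03-21 through 2030-03-23, 2030-03-25 through 2030-04-19, 2030-04-22 through 2030-05-03.
2030-03-30 through 2030-04-02 ∩ B → 2030-03-30 through 2030-04-02.
2030-04-11 through 2030-04-24 ∩ B → 2030-04-11 through 2030-04-19, 2030-04-22 through 2030-04-24.
2030-04-28 through 2030-04-28 ∩ B → 2030-04-28 through 2030-04-28.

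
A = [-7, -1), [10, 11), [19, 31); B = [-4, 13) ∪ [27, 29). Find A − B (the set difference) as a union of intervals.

[-7, -1) minus B → [-7, -4).
[10, 11): fully covered by B → removed.
[19, 31) minus B → [19, 27), [29, 31).

[-7, -4) ∪ [19, 27) ∪ [29, 31)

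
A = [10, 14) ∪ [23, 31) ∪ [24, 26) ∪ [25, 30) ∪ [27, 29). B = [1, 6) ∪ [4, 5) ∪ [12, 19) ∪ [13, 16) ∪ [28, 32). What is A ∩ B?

[12, 14) ∪ [28, 31)

A, merged: [10, 14), [23, 31).
B, merged: [1, 6), [12, 19), [28, 32).
[10, 14) meets the second set on [12, 14).
[23, 31) meets the second set on [28, 31).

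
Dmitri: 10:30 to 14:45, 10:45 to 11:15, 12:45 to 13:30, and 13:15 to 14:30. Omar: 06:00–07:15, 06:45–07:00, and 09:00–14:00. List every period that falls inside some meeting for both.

10:30–14:00

Merge the first list: 10:30–14:45.
Merge the second list: 06:00–07:15, 09:00–14:00.
10:30–14:45 overlaps B on 10:30–14:00.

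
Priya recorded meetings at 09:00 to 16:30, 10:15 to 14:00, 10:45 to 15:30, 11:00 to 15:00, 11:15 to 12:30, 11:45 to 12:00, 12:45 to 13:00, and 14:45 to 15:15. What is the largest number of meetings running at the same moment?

6

Sweep endpoints in order; track running count of active intervals.
Peak of 6 reached at 11:45.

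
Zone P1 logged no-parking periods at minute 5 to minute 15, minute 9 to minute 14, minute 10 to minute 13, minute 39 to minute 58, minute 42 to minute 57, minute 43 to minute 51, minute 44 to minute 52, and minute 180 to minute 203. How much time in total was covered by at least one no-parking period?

52 minutes

Merged: minute 5 to minute 15, minute 39 to minute 58, minute 180 to minute 203.
Lengths: 10 minutes + 19 minutes + 23 minutes = 52 minutes.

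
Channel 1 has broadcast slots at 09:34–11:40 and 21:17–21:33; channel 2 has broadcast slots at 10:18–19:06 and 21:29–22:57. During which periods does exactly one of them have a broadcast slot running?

Only in the first: 09:34-10:18, 21:17-21:29.
Only in the second: 11:40-19:06, 21:33-22:57.
Together these are the periods covered by exactly one.

09:34-10:18, 11:40-19:06, 21:17-21:29, 21:33-22:57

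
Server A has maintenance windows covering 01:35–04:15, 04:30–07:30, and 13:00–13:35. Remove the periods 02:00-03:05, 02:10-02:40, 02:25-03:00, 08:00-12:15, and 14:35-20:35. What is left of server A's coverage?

01:35–02:00, 03:05–04:15, 04:30–07:30, 13:00–13:35

Merge the second list: 02:00–03:05, 08:00–12:15, 14:35–20:35.
01:35–04:15 \ B = 01:35–02:00, 03:05–04:15.
04:30–07:30: nothing removed.
13:00–13:35: nothing removed.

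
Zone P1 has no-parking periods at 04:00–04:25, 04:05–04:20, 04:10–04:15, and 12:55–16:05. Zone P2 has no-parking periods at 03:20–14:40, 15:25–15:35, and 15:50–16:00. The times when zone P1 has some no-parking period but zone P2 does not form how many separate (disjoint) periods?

3

A, merged: 04:00–04:25, 12:55–16:05.
A \ B = 14:40–15:25, 15:35–15:50, 16:00–16:05.
That is 3 disjoint pieces.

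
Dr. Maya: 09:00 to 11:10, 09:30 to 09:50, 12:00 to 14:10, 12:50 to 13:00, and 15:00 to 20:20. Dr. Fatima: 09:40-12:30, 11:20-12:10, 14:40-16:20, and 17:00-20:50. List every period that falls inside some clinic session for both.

09:40–11:10, 12:00–12:30, 15:00–16:20, 17:00–20:20

First set merges to 09:00–11:10, 12:00–14:10, 15:00–20:20.
Second set merges to 09:40–12:30, 14:40–16:20, 17:00–20:50.
09:00–11:10 ∩ B → 09:40–11:10.
12:00–14:10 ∩ B → 12:00–12:30.
15:00–20:20 ∩ B → 15:00–16:20, 17:00–20:20.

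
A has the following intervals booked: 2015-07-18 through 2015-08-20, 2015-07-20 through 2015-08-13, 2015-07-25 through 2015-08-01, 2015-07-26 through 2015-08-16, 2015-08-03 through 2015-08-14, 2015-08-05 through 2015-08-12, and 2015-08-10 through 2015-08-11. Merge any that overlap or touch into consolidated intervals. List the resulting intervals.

2015-07-20 through 2015-08-13 overlaps/touches 2015-07-18 through 2015-08-20 → extend to 2015-07-18 through 2015-08-20.
2015-07-25 through 2015-08-01 overlaps/touches 2015-07-18 through 2015-08-20 → extend to 2015-07-18 through 2015-08-20.
2015-07-26 through 2015-08-16 overlaps/touches 2015-07-18 through 2015-08-20 → extend to 2015-07-18 through 2015-08-20.
2015-08-03 through 2015-08-14 overlaps/touches 2015-07-18 through 2015-08-20 → extend to 2015-07-18 through 2015-08-20.
2015-08-05 through 2015-08-12 overlaps/touches 2015-07-18 through 2015-08-20 → extend to 2015-07-18 through 2015-08-20.
2015-08-10 through 2015-08-11 overlaps/touches 2015-07-18 through 2015-08-20 → extend to 2015-07-18 through 2015-08-20.

2015-07-18 through 2015-08-20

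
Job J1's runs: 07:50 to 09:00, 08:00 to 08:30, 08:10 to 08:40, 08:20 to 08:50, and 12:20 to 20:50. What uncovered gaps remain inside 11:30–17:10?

After merging, the occupied span is 07:50–09:00, 12:20–20:50.
Complement within 11:30–17:10: 11:30–12:20.

11:30–12:20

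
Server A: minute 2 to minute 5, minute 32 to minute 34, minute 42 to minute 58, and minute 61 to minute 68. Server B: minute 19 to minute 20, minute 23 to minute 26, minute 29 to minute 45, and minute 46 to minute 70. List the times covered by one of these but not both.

minute 2 to minute 5, minute 19 to minute 20, minute 23 to minute 26, minute 29 to minute 32, minute 34 to minute 42, minute 45 to minute 46, minute 58 to minute 61, minute 68 to minute 70

A \ B = minute 2 to minute 5, minute 45 to minute 46.
B \ A = minute 19 to minute 20, minute 23 to minute 26, minute 29 to minute 32, minute 34 to minute 42, minute 58 to minute 61, minute 68 to minute 70.
Union of the two gives the symmetric difference.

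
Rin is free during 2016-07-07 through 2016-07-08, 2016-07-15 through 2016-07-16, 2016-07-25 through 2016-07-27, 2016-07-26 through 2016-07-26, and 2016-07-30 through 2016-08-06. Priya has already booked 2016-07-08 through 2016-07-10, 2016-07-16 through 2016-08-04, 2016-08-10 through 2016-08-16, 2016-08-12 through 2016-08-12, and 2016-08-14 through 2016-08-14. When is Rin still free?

2016-07-07 through 2016-07-07, 2016-07-15 through 2016-07-15, 2016-08-05 through 2016-08-06

Merge the first list: 2016-07-07 through 2016-07-08, 2016-07-15 through 2016-07-16, 2016-07-25 through 2016-07-27, 2016-07-30 through 2016-08-06.
Merge the second list: 2016-07-08 through 2016-07-10, 2016-07-16 through 2016-08-04, 2016-08-10 through 2016-08-16.
2016-07-07 through 2016-07-08 with B removed leaves 2016-07-07 through 2016-07-07.
2016-07-15 through 2016-07-16 with B removed leaves 2016-07-15 through 2016-07-15.
2016-07-25 through 2016-07-27 lies entirely inside B → drops out.
2016-07-30 through 2016-08-06 with B removed leaves 2016-08-05 through 2016-08-06.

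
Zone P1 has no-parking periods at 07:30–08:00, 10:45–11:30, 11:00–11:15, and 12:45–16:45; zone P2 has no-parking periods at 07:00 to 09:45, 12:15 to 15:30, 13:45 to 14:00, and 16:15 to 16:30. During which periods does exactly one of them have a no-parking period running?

A, merged: 07:30–08:00, 10:45–11:30, 12:45–16:45.
B, merged: 07:00–09:45, 12:15–15:30, 16:15–16:30.
A \ B = 10:45–11:30, 15:30–16:15, 16:30–16:45.
B \ A = 07:00–07:30, 08:00–09:45, 12:15–12:45.
Union of the two gives the symmetric difference.

07:00–07:30, 08:00–09:45, 10:45–11:30, 12:15–12:45, 15:30–16:15, 16:30–16:45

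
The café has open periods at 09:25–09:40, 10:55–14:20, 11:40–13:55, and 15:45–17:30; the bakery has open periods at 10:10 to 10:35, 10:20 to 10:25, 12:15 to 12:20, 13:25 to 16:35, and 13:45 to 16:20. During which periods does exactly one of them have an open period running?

First set merges to 09:25-09:40, 10:55-14:20, 15:45-17:30.
Second set merges to 10:10-10:35, 12:15-12:20, 13:25-16:35.
Only in the first: 09:25-09:40, 10:55-12:15, 12:20-13:25, 16:35-17:30.
Only in the second: 10:10-10:35, 14:20-15:45.
Together these are the periods covered by exactly one.

09:25-09:40, 10:10-10:35, 10:55-12:15, 12:20-13:25, 14:20-15:45, 16:35-17:30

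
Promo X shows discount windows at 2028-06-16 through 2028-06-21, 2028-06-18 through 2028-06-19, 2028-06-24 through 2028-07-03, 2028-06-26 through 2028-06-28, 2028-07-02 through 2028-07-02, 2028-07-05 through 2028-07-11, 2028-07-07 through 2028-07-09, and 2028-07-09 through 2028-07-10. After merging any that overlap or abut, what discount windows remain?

2028-06-18 through 2028-06-19 overlaps/touches 2028-06-16 through 2028-06-21 → extend to 2028-06-16 through 2028-06-21.
2028-06-24 through 2028-07-03 is disjoint → start new block.
2028-06-26 through 2028-06-28 overlaps/touches 2028-06-24 through 2028-07-03 → extend to 2028-06-24 through 2028-07-03.
2028-07-02 through 2028-07-02 overlaps/touches 2028-06-24 through 2028-07-03 → extend to 2028-06-24 through 2028-07-03.
2028-07-05 through 2028-07-11 is disjoint → start new block.
2028-07-07 through 2028-07-09 overlaps/touches 2028-07-05 through 2028-07-11 → extend to 2028-07-05 through 2028-07-11.
2028-07-09 through 2028-07-10 overlaps/touches 2028-07-05 through 2028-07-11 → extend to 2028-07-05 through 2028-07-11.

2028-06-16 through 2028-06-21, 2028-06-24 through 2028-07-03, 2028-07-05 through 2028-07-11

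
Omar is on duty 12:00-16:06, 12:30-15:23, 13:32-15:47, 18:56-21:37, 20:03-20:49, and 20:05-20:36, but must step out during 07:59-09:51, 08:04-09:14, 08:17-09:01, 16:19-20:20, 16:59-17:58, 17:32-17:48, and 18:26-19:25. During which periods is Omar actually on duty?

12:00–16:06, 20:20–21:37

First set merges to 12:00–16:06, 18:56–21:37.
Second set merges to 07:59–09:51, 16:19–20:20.
12:00–16:06: nothing removed.
18:56–21:37 \ B = 20:20–21:37.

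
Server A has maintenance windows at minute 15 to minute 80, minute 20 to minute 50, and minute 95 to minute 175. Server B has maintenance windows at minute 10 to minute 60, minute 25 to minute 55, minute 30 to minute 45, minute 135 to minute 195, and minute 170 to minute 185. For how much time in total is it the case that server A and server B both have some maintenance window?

85 minutes

A, merged: minute 15 to minute 80, minute 95 to minute 175.
B, merged: minute 10 to minute 60, minute 135 to minute 195.
A ∩ B = minute 15 to minute 60, minute 135 to minute 175.
Total: 45 minutes + 40 minutes = 85 minutes.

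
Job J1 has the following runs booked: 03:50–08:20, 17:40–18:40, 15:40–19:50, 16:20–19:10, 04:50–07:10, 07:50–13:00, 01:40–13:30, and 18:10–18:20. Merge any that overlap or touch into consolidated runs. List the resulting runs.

Sort by start: 01:40–13:30, 03:50–08:20, 04:50–07:10, 07:50–13:00, 15:40–19:50, 16:20–19:10, 17:40–18:40, 18:10–18:20.
03:50–08:20 overlaps/touches 01:40–13:30 → extend to 01:40–13:30.
04:50–07:10 overlaps/touches 01:40–13:30 → extend to 01:40–13:30.
07:50–13:00 overlaps/touches 01:40–13:30 → extend to 01:40–13:30.
15:40–19:50 is disjoint → start new block.
16:20–19:10 overlaps/touches 15:40–19:50 → extend to 15:40–19:50.
17:40–18:40 overlaps/touches 15:40–19:50 → extend to 15:40–19:50.
18:10–18:20 overlaps/touches 15:40–19:50 → extend to 15:40–19:50.

01:40–13:30, 15:40–19:50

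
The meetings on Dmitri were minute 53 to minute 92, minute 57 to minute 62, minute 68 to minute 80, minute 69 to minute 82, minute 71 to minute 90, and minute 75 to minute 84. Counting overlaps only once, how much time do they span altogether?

39 minutes

Merged: minute 53 to minute 92.
Length: 39 minutes.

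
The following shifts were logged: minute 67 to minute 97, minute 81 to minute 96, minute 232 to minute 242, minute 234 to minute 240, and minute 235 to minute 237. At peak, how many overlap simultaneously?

3

Sweep endpoints in order; track running count of active intervals.
Peak of 3 reached at minute 235.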